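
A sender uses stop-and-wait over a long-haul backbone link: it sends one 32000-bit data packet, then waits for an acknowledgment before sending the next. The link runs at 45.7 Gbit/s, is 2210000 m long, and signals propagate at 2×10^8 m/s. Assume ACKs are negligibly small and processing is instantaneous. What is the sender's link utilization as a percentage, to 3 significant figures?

t_tx = L/R = 32000/45700000000 = 7.00219e-07 s.
t_prop = 2210000/200000000 = 0.01105 s; RTT = 0.0221 s.
Cycle = t_tx + RTT = 0.0221007 s.
Utilization = t_tx / cycle = 7.00219e-07/0.0221007 = 0.00317 %.

0.00317 %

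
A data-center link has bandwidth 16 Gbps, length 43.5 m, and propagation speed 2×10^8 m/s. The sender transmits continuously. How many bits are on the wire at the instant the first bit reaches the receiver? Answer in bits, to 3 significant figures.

3480 bits

Propagation delay = 43.5 / 200000000 = 2.175e-07 s.
BDP = R × t_prop = 16000000000 × 2.175e-07 = 3480 bits.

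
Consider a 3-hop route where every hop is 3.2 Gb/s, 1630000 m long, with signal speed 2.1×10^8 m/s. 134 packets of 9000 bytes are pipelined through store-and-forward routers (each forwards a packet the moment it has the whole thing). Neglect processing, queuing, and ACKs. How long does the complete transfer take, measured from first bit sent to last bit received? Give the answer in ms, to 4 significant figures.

Per-hop transmission t_tx = L/R = 72000/3200000000 = 0.0225 ms.
Per-hop propagation t_prop = 1630000/210000000 = 7.7619 ms.
Pipeline fill: first packet needs 3·t_tx to clear all hops; remaining 133 packets each add one t_tx.
Total = (3+134-1)·t_tx + 3·t_prop = 136·0.0225 + 3·7.7619 = 26.35 ms.

26.35 ms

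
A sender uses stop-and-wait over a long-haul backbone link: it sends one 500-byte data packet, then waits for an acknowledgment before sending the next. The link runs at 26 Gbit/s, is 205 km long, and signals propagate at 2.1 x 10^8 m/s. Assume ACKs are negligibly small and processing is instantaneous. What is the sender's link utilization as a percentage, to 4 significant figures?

t_tx = L/R = 4000/26000000000 = 1.53846e-07 s.
t_prop = 205000/210000000 = 0.00097619 s; RTT = 0.00195238 s.
Cycle = t_tx + RTT = 0.00195253 s.
Utilization = t_tx / cycle = 1.53846e-07/0.00195253 = 0.007879 %.

0.007879 %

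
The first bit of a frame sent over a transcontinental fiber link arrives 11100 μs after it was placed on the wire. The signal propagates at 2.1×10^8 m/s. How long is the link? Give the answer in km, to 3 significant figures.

d = s × t_prop = 210000000 × 0.0111 = 2330 km.

2330 km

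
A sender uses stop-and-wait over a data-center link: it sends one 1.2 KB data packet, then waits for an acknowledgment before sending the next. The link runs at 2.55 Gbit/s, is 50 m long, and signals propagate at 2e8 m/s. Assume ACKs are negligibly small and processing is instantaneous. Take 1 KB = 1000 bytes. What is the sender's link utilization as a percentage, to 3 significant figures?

88.3 %

t_tx = L/R = 9600/2550000000 = 3.76471e-06 s.
t_prop = 50/200000000 = 2.5e-07 s; RTT = 5e-07 s.
Cycle = t_tx + RTT = 4.26471e-06 s.
Utilization = t_tx / cycle = 3.76471e-06/4.26471e-06 = 88.3 %.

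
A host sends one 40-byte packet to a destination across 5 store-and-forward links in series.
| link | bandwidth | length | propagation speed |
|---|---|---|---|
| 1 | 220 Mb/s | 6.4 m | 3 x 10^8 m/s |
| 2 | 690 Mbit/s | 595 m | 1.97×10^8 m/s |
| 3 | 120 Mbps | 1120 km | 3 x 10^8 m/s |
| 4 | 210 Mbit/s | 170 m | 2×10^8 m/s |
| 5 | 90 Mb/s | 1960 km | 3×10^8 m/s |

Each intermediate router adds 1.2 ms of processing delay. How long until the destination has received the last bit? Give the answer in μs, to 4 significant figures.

15080 μs

L = 40 × 8 = 320 bits.
Transmission delays (L/R per hop): 1.45455, 0.463768, 2.66667, 1.52381, 3.55556 μs; sum = 9.66435 μs.
Propagation delays (d/s per hop): 0.0213333, 3.0203, 3733.33, 0.85, 6533.33 μs; sum = 10270.6 μs.
Processing at 4 router(s): 4 × 1.2 ms = 4800 μs.
End-to-end = 15080 μs.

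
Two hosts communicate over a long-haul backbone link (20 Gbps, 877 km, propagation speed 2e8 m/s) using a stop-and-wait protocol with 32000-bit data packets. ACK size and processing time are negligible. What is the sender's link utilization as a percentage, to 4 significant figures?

0.01824 %

t_tx = L/R = 32000/20000000000 = 1.6e-06 s.
t_prop = 877000/200000000 = 0.004385 s; RTT = 0.00877 s.
Cycle = t_tx + RTT = 0.0087716 s.
Utilization = t_tx / cycle = 1.6e-06/0.0087716 = 0.01824 %.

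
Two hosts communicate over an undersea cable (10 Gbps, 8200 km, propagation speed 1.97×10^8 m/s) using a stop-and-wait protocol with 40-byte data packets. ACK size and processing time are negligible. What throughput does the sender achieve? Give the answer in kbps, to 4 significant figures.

t_tx = L/R = 320/10000000000 = 3.2e-08 s.
t_prop = 8200000/197000000 = 0.0416244 s; RTT = 0.0832487 s.
Cycle = t_tx + RTT = 0.0832488 s.
Throughput = L / cycle = 320 / 0.0832488 = 3.844 kbps.

3.844 kbps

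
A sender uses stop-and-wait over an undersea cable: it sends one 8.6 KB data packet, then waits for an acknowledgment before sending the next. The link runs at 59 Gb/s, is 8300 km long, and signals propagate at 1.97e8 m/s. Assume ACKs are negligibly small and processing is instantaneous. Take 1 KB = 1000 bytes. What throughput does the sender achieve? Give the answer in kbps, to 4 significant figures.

816.5 kbps

t_tx = L/R = 68800/59000000000 = 1.1661e-06 s.
t_prop = 8300000/197000000 = 0.042132 s; RTT = 0.084264 s.
Cycle = t_tx + RTT = 0.0842651 s.
Throughput = L / cycle = 68800 / 0.0842651 = 816.5 kbps.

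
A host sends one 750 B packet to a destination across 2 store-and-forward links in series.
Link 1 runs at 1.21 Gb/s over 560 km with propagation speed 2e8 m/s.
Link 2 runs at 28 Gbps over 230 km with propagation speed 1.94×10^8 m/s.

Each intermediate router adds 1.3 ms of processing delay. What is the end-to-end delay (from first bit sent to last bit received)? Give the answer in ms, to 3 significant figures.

5.29 ms

L = 750 × 8 = 6000 bits.
Transmission delays (L/R per hop): 0.00495868, 0.000214286 ms; sum = 0.00517296 ms.
Propagation delays (d/s per hop): 2.8, 1.18557 ms; sum = 3.98557 ms.
Processing at 1 router(s): 1 × 1.3 ms = 1.3 ms.
End-to-end = 5.29 ms.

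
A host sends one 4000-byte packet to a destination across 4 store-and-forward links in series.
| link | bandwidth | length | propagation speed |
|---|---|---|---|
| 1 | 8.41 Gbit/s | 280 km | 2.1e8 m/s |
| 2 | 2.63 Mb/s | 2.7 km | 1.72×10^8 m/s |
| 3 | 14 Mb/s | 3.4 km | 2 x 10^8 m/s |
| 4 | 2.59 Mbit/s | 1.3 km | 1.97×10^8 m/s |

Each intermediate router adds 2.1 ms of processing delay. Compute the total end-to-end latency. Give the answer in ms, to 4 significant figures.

34.48 ms

L = 4000 × 8 = 32000 bits.
Transmission delays (L/R per hop): 0.00380499, 12.1673, 2.28571, 12.3552 ms; sum = 26.812 ms.
Propagation delays (d/s per hop): 1.33333, 0.0156977, 0.017, 0.00659898 ms; sum = 1.37263 ms.
Processing at 3 router(s): 3 × 2.1 ms = 6.3 ms.
End-to-end = 34.48 ms.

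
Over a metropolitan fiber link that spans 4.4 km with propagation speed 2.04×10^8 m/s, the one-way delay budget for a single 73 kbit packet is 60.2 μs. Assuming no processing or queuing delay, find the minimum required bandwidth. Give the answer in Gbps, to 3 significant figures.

1.89 Gbps

Propagation delay = 4400 / 204000000 = 21.5686 μs.
Transmission budget = 60.2 − 21.5686 = 38.6314 μs.
R ≥ L / t_tx = 73000 bits / 3.86314e-05 s = 1.89 Gbps.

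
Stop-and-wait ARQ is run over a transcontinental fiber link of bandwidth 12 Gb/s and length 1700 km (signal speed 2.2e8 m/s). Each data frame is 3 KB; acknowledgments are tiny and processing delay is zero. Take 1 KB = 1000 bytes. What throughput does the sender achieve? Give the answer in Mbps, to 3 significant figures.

t_tx = L/R = 24000/12000000000 = 2e-06 s.
t_prop = 1700000/2.2e+08 = 0.00772727 s; RTT = 0.0154545 s.
Cycle = t_tx + RTT = 0.0154565 s.
Throughput = L / cycle = 24000 / 0.0154565 = 1.55 Mbps.

1.55 Mbps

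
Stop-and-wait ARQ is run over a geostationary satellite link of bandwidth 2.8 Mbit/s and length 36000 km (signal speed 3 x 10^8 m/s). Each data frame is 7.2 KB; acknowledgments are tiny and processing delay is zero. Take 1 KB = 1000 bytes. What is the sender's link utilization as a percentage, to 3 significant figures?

t_tx = L/R = 57600/2800000 = 0.0205714 s.
t_prop = 36000000/300000000 = 0.12 s; RTT = 0.24 s.
Cycle = t_tx + RTT = 0.260571 s.
Utilization = t_tx / cycle = 0.0205714/0.260571 = 7.89 %.

7.89 %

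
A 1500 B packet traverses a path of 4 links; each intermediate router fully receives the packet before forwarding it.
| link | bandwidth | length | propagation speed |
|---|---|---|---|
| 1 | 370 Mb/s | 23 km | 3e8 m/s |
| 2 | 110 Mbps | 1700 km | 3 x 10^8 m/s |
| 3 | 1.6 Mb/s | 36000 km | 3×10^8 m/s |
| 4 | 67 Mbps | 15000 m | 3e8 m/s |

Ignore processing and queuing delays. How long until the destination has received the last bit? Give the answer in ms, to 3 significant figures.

134 ms

L = 1500 × 8 = 12000 bits.
Transmission delays (L/R per hop): 0.0324324, 0.109091, 7.5, 0.179104 ms; sum = 7.82063 ms.
Propagation delays (d/s per hop): 0.0766667, 5.66667, 120, 0.05 ms; sum = 125.793 ms.
End-to-end = 134 ms.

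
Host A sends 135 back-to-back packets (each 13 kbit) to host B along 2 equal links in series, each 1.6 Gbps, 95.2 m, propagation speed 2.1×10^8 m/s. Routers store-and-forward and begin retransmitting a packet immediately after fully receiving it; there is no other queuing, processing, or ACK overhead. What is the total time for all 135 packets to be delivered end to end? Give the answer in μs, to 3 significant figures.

Per-hop transmission t_tx = L/R = 13000/1600000000 = 8.125 μs.
Per-hop propagation t_prop = 95.2/210000000 = 0.453333 μs.
Pipeline fill: first packet needs 2·t_tx to clear all hops; remaining 134 packets each add one t_tx.
Total = (2+135-1)·t_tx + 2·t_prop = 136·8.125 + 2·0.453333 = 1110 μs.

1110 μs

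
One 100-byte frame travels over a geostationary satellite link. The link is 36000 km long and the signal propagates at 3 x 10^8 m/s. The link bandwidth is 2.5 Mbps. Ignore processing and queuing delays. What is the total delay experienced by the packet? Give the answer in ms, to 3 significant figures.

120 ms

L = 100 × 8 = 800 bits.
Transmission delay = L/R = 800 / 2500000 = 0.32 ms.
Propagation delay = d/s = 36000000 m / 300000000 m/s = 120 ms.
Total = 120 ms.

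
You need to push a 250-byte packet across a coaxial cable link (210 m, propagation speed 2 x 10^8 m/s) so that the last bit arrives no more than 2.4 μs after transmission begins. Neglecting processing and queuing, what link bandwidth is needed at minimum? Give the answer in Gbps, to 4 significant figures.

1.481 Gbps

L = 2000 bits.
Propagation delay = 210 / 200000000 = 1.05 μs.
Transmission budget = 2.4 − 1.05 = 1.35 μs.
R ≥ L / t_tx = 2000 bits / 1.35e-06 s = 1.481 Gbps.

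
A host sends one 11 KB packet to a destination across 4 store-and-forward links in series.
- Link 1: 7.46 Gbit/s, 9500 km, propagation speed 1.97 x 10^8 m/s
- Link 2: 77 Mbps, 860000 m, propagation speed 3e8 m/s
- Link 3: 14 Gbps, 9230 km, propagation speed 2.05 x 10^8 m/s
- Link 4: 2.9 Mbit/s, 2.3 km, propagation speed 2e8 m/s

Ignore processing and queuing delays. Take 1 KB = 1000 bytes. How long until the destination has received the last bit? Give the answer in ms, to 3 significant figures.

L = 88000 bits.
Transmission delays (L/R per hop): 0.0117962, 1.14286, 0.00628571, 30.3448 ms; sum = 31.5058 ms.
Propagation delays (d/s per hop): 48.2234, 2.86667, 45.0244, 0.0115 ms; sum = 96.1259 ms.
End-to-end = 128 ms.

128 ms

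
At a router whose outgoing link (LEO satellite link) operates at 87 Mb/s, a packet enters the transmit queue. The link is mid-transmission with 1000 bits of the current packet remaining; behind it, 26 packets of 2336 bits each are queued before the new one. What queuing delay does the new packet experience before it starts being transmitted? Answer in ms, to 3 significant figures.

0.710 ms

Each queued packet: L/R = 2336/87000000 = 0.0268506 ms.
26 queued → 0.698115 ms.
Plus remaining 1000 bits of current packet: 0.0114943 ms.
Queuing delay = 0.710 ms.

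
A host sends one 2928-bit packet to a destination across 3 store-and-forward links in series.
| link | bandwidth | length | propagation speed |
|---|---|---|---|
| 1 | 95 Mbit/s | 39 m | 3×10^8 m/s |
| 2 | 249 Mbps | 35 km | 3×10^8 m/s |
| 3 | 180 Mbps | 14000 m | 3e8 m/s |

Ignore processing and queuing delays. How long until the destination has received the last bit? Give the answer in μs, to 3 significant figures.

222 μs

Transmission delays (L/R per hop): 30.8211, 11.759, 16.2667 μs; sum = 58.8468 μs.
Propagation delays (d/s per hop): 0.13, 116.667, 46.6667 μs; sum = 163.463 μs.
End-to-end = 222 μs.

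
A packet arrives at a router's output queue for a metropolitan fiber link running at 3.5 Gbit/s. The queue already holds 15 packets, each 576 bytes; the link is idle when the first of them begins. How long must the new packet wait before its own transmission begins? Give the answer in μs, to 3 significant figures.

19.7 μs

Each queued packet: L/R = 4608/3500000000 = 1.31657 μs.
15 queued → 19.7486 μs.
Queuing delay = 19.7 μs.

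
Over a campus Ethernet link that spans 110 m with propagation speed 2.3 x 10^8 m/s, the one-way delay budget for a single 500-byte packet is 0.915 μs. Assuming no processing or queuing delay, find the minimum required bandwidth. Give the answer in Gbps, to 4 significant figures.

L = 4000 bits.
Propagation delay = 110 / 2.3e+08 = 0.478261 μs.
Transmission budget = 0.915 − 0.478261 = 0.436739 μs.
R ≥ L / t_tx = 4000 bits / 4.36739e-07 s = 9.159 Gbps.

9.159 Gbps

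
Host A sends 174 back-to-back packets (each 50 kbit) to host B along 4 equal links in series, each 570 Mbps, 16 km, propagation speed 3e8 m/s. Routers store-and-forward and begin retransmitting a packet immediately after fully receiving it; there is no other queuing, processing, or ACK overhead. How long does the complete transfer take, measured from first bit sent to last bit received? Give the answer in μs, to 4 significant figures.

15740 μs

Per-hop transmission t_tx = L/R = 50000/570000000 = 87.7193 μs.
Per-hop propagation t_prop = 16000/300000000 = 53.3333 μs.
Pipeline fill: first packet needs 4·t_tx to clear all hops; remaining 173 packets each add one t_tx.
Total = (4+174-1)·t_tx + 4·t_prop = 177·87.7193 + 4·53.3333 = 15740 μs.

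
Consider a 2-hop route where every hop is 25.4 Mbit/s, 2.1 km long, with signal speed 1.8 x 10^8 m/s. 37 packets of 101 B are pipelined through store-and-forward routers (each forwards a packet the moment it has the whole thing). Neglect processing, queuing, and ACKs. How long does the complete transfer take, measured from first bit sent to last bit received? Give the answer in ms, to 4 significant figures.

1.232 ms

Per-hop transmission t_tx = L/R = 808/25400000 = 0.031811 ms.
Per-hop propagation t_prop = 2100/180000000 = 0.0116667 ms.
Pipeline fill: first packet needs 2·t_tx to clear all hops; remaining 36 packets each add one t_tx.
Total = (2+37-1)·t_tx + 2·t_prop = 38·0.031811 + 2·0.0116667 = 1.232 ms.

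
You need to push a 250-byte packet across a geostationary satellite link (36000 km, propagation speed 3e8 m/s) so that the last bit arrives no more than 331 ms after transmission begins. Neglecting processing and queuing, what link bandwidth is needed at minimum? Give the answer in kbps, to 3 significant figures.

9.48 kbps

L = 2000 bits.
Propagation delay = 36000000 / 300000000 = 120 ms.
Transmission budget = 331 − 120 = 211 ms.
R ≥ L / t_tx = 2000 bits / 0.211 s = 9.48 kbps.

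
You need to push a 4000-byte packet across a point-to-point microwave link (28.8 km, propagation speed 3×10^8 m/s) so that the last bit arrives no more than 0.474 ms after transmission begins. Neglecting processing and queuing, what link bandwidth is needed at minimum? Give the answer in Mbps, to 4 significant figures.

L = 32000 bits.
Propagation delay = 28800 / 300000000 = 0.096 ms.
Transmission budget = 0.474 − 0.096 = 0.378 ms.
R ≥ L / t_tx = 32000 bits / 0.000378 s = 84.66 Mbps.

84.66 Mbps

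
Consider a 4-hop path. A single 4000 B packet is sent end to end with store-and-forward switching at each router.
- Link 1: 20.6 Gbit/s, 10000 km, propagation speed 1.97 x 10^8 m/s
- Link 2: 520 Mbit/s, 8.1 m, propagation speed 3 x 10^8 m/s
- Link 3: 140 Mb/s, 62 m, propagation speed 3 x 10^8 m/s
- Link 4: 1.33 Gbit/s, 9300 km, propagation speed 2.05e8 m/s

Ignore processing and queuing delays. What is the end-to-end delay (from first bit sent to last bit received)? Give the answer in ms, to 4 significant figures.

L = 4000 × 8 = 32000 bits.
Transmission delays (L/R per hop): 0.0015534, 0.0615385, 0.228571, 0.0240602 ms; sum = 0.315723 ms.
Propagation delays (d/s per hop): 50.7614, 2.7e-05, 0.000206667, 45.3659 ms; sum = 96.1275 ms.
End-to-end = 96.44 ms.

96.44 ms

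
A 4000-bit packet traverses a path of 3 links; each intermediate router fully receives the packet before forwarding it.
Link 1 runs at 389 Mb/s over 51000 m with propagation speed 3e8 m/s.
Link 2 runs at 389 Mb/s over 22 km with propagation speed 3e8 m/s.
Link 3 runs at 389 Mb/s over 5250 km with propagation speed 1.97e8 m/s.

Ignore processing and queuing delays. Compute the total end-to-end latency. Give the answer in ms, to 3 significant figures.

26.9 ms

Transmission delay per hop = L/R = 4000/389000000 = 0.0102828 ms; 3 hops → 0.0308483 ms.
Propagation delays (d/s per hop): 0.17, 0.0733333, 26.6497 ms; sum = 26.8931 ms.
End-to-end = 26.9 ms.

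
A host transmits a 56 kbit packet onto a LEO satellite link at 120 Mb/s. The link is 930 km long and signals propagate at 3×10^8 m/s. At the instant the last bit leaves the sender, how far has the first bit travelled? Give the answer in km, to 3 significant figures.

140 km

t_tx = L/R = 56000/120000000 = 0.000466667 s.
Distance = s × t_tx = 300000000 × 0.000466667 = 140 km.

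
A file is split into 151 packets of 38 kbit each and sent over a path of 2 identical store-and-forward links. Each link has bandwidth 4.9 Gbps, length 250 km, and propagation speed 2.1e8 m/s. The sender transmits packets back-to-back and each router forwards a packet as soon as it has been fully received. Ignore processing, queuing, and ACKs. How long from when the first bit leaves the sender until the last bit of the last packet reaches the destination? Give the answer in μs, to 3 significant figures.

Per-hop transmission t_tx = L/R = 38000/4900000000 = 7.7551 μs.
Per-hop propagation t_prop = 250000/210000000 = 1190.48 μs.
Pipeline fill: first packet needs 2·t_tx to clear all hops; remaining 150 packets each add one t_tx.
Total = (2+151-1)·t_tx + 2·t_prop = 152·7.7551 + 2·1190.48 = 3560 μs.

3560 μs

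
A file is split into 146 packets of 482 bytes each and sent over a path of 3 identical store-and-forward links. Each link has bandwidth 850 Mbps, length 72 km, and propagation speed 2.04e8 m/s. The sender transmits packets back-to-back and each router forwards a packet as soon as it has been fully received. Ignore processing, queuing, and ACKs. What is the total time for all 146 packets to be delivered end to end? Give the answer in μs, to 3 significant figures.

1730 μs

Per-hop transmission t_tx = L/R = 3856/850000000 = 4.53647 μs.
Per-hop propagation t_prop = 72000/204000000 = 352.941 μs.
Pipeline fill: first packet needs 3·t_tx to clear all hops; remaining 145 packets each add one t_tx.
Total = (3+146-1)·t_tx + 3·t_prop = 148·4.53647 + 3·352.941 = 1730 μs.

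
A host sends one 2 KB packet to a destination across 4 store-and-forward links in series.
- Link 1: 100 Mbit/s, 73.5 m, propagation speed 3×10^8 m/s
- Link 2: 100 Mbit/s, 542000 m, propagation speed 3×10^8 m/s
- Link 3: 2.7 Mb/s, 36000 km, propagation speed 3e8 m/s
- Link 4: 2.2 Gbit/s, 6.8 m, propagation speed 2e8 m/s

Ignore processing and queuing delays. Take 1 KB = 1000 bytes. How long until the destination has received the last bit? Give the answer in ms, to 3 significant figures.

L = 16000 bits.
Transmission delays (L/R per hop): 0.16, 0.16, 5.92593, 0.00727273 ms; sum = 6.2532 ms.
Propagation delays (d/s per hop): 0.000245, 1.80667, 120, 3.4e-05 ms; sum = 121.807 ms.
End-to-end = 128 ms.

128 ms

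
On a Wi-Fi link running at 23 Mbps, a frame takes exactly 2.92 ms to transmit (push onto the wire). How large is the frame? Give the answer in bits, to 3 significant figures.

67200 bits

L = R × t_tx = 23000000 b/s × 0.00292 s = 67160 bits.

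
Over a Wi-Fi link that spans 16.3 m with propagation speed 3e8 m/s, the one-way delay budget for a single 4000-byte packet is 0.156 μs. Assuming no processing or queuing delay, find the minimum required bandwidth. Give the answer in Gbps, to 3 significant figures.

L = 32000 bits.
Propagation delay = 16.3 / 300000000 = 0.0543333 μs.
Transmission budget = 0.156 − 0.0543333 = 0.101667 μs.
R ≥ L / t_tx = 32000 bits / 1.01667e-07 s = 315 Gbps.

315 Gbps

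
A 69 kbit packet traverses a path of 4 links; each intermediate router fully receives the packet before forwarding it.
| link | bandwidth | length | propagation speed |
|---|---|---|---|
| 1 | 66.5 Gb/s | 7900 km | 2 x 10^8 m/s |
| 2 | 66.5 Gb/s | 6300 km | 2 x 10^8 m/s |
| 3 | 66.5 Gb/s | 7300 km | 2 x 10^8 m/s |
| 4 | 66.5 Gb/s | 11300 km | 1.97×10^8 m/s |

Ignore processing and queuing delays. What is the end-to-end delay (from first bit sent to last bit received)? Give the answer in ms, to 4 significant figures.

164.9 ms

L = 69000 bits.
Transmission delay per hop = L/R = 69000/66500000000 = 0.00103759 ms; 4 hops → 0.00415038 ms.
Propagation delays (d/s per hop): 39.5, 31.5, 36.5, 57.3604 ms; sum = 164.86 ms.
End-to-end = 164.9 ms.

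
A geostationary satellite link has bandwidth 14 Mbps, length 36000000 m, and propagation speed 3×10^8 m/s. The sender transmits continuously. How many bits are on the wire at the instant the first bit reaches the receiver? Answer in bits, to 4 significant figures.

Propagation delay = 36000000 / 300000000 = 0.12 s.
BDP = R × t_prop = 14000000 × 0.12 = 1680000 bits.

1680000 bits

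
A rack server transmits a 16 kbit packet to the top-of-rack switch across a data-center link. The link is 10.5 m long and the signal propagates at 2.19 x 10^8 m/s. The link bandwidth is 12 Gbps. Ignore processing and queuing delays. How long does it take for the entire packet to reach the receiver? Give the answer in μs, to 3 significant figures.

L = 16000 bits.
Transmission delay = L/R = 16000 / 12000000000 = 1.33333 μs.
Propagation delay = d/s = 10.5 m / 219000000 m/s = 0.0479452 μs.
Total = 1.38 μs.

1.38 μs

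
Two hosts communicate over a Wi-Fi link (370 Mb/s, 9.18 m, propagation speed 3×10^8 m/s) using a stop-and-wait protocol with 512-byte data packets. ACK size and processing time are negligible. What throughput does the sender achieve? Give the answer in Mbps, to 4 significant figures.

368.0 Mbps

t_tx = L/R = 4096/370000000 = 1.10703e-05 s.
t_prop = 9.18/300000000 = 3.06e-08 s; RTT = 6.12e-08 s.
Cycle = t_tx + RTT = 1.11315e-05 s.
Throughput = L / cycle = 4096 / 1.11315e-05 = 368.0 Mbps.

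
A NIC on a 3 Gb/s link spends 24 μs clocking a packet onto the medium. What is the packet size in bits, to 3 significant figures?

L = R × t_tx = 3000000000 b/s × 2.4e-05 s = 72000 bits.

72000 bits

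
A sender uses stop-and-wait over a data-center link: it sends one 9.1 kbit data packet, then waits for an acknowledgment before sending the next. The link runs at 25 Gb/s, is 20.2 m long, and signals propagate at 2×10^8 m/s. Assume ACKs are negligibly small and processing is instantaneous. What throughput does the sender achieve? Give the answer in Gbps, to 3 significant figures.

16.1 Gbps

t_tx = L/R = 9100/25000000000 = 3.64e-07 s.
t_prop = 20.2/200000000 = 1.01e-07 s; RTT = 2.02e-07 s.
Cycle = t_tx + RTT = 5.66e-07 s.
Throughput = L / cycle = 9100 / 5.66e-07 = 16.1 Gbps.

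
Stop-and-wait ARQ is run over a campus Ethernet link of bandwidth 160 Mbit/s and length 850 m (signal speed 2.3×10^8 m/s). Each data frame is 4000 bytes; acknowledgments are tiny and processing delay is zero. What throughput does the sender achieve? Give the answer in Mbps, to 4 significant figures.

154.3 Mbps

t_tx = L/R = 32000/160000000 = 0.0002 s.
t_prop = 850/2.3e+08 = 3.69565e-06 s; RTT = 7.3913e-06 s.
Cycle = t_tx + RTT = 0.000207391 s.
Throughput = L / cycle = 32000 / 0.000207391 = 154.3 Mbps.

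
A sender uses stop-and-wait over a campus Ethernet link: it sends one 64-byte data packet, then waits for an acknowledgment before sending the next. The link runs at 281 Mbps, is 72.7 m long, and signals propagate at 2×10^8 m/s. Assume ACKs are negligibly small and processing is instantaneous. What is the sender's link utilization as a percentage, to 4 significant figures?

71.48 %

t_tx = L/R = 512/281000000 = 1.82206e-06 s.
t_prop = 72.7/200000000 = 3.635e-07 s; RTT = 7.27e-07 s.
Cycle = t_tx + RTT = 2.54906e-06 s.
Utilization = t_tx / cycle = 1.82206e-06/2.54906e-06 = 71.48 %.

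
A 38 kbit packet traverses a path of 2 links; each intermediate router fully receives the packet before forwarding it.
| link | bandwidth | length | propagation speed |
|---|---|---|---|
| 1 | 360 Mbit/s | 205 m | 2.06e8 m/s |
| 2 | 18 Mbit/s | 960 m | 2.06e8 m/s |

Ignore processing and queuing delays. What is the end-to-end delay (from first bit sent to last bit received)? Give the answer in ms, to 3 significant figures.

L = 38000 bits.
Transmission delays (L/R per hop): 0.105556, 2.11111 ms; sum = 2.21667 ms.
Propagation delays (d/s per hop): 0.000995146, 0.00466019 ms; sum = 0.00565534 ms.
End-to-end = 2.22 ms.

2.22 ms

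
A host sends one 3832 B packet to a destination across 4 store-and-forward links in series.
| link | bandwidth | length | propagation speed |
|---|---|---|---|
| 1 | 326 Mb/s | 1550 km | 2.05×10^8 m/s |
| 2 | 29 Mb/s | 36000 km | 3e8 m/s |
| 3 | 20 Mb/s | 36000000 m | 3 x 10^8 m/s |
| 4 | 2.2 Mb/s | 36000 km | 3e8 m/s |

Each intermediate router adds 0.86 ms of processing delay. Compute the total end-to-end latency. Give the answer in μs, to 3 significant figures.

L = 3832 × 8 = 30656 bits.
Transmission delays (L/R per hop): 94.0368, 1057.1, 1532.8, 13934.5 μs; sum = 16618.5 μs.
Propagation delays (d/s per hop): 7560.98, 120000, 120000, 120000 μs; sum = 367561 μs.
Processing at 3 router(s): 3 × 0.86 ms = 2580 μs.
End-to-end = 387000 μs.

387000 μs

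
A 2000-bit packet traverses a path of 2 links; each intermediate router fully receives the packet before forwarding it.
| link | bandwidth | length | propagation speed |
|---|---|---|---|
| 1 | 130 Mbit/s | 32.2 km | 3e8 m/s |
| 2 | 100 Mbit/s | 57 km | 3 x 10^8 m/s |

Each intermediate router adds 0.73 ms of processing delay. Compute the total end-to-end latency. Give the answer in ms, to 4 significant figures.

1.063 ms

Transmission delays (L/R per hop): 0.0153846, 0.02 ms; sum = 0.0353846 ms.
Propagation delays (d/s per hop): 0.107333, 0.19 ms; sum = 0.297333 ms.
Processing at 1 router(s): 1 × 0.73 ms = 0.73 ms.
End-to-end = 1.063 ms.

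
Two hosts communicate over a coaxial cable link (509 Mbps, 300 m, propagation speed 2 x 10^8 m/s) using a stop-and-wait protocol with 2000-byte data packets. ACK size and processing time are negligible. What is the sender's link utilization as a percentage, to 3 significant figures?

91.3 %

t_tx = L/R = 16000/509000000 = 3.14342e-05 s.
t_prop = 300/200000000 = 1.5e-06 s; RTT = 3e-06 s.
Cycle = t_tx + RTT = 3.44342e-05 s.
Utilization = t_tx / cycle = 3.14342e-05/3.44342e-05 = 91.3 %.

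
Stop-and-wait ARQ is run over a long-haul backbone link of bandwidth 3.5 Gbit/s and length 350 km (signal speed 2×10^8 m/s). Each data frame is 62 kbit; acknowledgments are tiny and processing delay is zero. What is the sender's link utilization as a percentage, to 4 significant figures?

t_tx = L/R = 62000/3500000000 = 1.77143e-05 s.
t_prop = 350000/200000000 = 0.00175 s; RTT = 0.0035 s.
Cycle = t_tx + RTT = 0.00351771 s.
Utilization = t_tx / cycle = 1.77143e-05/0.00351771 = 0.5036 %.

0.5036 %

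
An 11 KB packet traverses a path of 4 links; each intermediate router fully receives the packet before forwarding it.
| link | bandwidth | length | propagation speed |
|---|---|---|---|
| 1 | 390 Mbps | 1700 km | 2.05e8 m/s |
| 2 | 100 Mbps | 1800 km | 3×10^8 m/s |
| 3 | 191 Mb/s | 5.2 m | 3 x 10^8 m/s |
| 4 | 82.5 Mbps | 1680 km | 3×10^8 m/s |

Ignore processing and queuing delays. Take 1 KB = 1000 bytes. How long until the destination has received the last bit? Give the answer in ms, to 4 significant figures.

22.53 ms

L = 88000 bits.
Transmission delays (L/R per hop): 0.225641, 0.88, 0.460733, 1.06667 ms; sum = 2.63304 ms.
Propagation delays (d/s per hop): 8.29268, 6, 1.73333e-05, 5.6 ms; sum = 19.8927 ms.
End-to-end = 22.53 ms.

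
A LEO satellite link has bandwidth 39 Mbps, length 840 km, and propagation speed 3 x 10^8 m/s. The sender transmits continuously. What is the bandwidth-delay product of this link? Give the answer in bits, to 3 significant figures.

Propagation delay = 840000 / 300000000 = 0.0028 s.
BDP = R × t_prop = 39000000 × 0.0028 = 109200 bits.

109000 bits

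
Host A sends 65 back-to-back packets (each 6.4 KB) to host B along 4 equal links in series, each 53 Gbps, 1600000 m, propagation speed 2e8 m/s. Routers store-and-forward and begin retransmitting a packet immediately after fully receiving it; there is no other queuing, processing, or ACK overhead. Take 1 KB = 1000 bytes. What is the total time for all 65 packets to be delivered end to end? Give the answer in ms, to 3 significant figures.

Per-hop transmission t_tx = L/R = 51200/53000000000 = 0.000966038 ms.
Per-hop propagation t_prop = 1600000/200000000 = 8 ms.
Pipeline fill: first packet needs 4·t_tx to clear all hops; remaining 64 packets each add one t_tx.
Total = (4+65-1)·t_tx + 4·t_prop = 68·0.000966038 + 4·8 = 32.1 ms.

32.1 ms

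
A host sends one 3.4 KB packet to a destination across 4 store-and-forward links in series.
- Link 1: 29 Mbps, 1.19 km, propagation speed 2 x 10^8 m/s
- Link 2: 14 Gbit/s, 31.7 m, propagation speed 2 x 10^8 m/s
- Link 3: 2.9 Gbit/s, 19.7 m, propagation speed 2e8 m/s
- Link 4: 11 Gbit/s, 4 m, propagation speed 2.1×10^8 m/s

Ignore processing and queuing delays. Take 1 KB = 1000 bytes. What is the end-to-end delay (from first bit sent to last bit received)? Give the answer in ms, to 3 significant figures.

L = 27200 bits.
Transmission delays (L/R per hop): 0.937931, 0.00194286, 0.00937931, 0.00247273 ms; sum = 0.951726 ms.
Propagation delays (d/s per hop): 0.00595, 0.0001585, 9.85e-05, 1.90476e-05 ms; sum = 0.00622605 ms.
End-to-end = 0.958 ms.

0.958 ms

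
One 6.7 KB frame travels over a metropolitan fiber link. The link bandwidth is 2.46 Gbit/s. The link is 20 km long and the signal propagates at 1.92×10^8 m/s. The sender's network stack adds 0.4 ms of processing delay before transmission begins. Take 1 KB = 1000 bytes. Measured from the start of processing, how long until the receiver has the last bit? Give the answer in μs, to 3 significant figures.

526 μs

L = 53600 bits.
Transmission delay = L/R = 53600 / 2460000000 = 21.7886 μs.
Propagation delay = d/s = 20000 m / 192000000 m/s = 104.167 μs.
Plus processing delay 0.4 ms = 400 μs.
Total = 526 μs.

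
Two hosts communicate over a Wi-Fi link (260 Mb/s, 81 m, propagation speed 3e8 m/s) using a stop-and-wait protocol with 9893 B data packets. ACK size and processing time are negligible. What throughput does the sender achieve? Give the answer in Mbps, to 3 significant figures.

260 Mbps

t_tx = L/R = 79144/260000000 = 0.0003044 s.
t_prop = 81/300000000 = 2.7e-07 s; RTT = 5.4e-07 s.
Cycle = t_tx + RTT = 0.00030494 s.
Throughput = L / cycle = 79144 / 0.00030494 = 260 Mbps.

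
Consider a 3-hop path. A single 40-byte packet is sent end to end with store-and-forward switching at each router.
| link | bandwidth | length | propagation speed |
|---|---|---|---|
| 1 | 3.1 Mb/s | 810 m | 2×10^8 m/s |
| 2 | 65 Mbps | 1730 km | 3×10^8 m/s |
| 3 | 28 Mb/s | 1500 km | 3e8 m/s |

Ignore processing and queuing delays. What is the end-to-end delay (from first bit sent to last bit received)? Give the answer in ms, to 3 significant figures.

L = 40 × 8 = 320 bits.
Transmission delays (L/R per hop): 0.103226, 0.00492308, 0.0114286 ms; sum = 0.119577 ms.
Propagation delays (d/s per hop): 0.00405, 5.76667, 5 ms; sum = 10.7707 ms.
End-to-end = 10.9 ms.

10.9 ms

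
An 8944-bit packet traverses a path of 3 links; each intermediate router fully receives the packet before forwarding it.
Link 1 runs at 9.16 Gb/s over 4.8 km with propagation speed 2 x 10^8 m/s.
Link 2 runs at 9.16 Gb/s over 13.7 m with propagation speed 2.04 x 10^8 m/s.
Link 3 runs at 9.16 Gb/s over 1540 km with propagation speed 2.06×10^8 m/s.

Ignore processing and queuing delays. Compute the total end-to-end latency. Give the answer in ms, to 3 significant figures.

7.50 ms

Transmission delay per hop = L/R = 8944/9160000000 = 0.000976419 ms; 3 hops → 0.00292926 ms.
Propagation delays (d/s per hop): 0.024, 6.71569e-05, 7.47573 ms; sum = 7.4998 ms.
End-to-end = 7.50 ms.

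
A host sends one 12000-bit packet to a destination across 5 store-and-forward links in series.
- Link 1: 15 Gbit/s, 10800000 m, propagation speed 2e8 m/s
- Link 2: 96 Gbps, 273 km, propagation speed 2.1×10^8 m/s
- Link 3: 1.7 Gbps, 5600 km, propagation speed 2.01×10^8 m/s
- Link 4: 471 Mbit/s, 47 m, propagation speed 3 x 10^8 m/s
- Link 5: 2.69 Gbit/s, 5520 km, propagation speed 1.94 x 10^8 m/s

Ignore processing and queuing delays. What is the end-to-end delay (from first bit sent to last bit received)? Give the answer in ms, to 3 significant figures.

Transmission delays (L/R per hop): 0.0008, 0.000125, 0.00705882, 0.0254777, 0.00446097 ms; sum = 0.0379225 ms.
Propagation delays (d/s per hop): 54, 1.3, 27.8607, 0.000156667, 28.4536 ms; sum = 111.614 ms.
End-to-end = 112 ms.

112 ms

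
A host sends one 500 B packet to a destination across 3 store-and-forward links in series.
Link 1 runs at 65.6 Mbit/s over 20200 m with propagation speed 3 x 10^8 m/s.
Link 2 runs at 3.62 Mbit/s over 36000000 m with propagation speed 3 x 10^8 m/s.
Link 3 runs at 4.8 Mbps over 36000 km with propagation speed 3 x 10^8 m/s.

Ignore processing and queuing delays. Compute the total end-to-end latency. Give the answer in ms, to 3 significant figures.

242 ms

L = 500 × 8 = 4000 bits.
Transmission delays (L/R per hop): 0.0609756, 1.10497, 0.833333 ms; sum = 1.99928 ms.
Propagation delays (d/s per hop): 0.0673333, 120, 120 ms; sum = 240.067 ms.
End-to-end = 242 ms.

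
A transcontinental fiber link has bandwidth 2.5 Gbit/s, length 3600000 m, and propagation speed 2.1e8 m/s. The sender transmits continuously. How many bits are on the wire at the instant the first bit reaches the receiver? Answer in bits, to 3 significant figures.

Propagation delay = 3600000 / 210000000 = 0.0171429 s.
BDP = R × t_prop = 2500000000 × 0.0171429 = 42857100 bits.

42900000 bits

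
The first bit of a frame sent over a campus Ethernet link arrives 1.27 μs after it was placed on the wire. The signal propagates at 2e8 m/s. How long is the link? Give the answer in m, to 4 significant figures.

d = s × t_prop = 200000000 × 1.27e-06 = 254.0 m.

254.0 m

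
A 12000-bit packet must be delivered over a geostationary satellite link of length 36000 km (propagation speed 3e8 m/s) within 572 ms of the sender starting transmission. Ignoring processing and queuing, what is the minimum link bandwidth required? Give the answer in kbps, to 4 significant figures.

Propagation delay = 36000000 / 300000000 = 120 ms.
Transmission budget = 572 − 120 = 452 ms.
R ≥ L / t_tx = 12000 bits / 0.452 s = 26.55 kbps.

26.55 kbps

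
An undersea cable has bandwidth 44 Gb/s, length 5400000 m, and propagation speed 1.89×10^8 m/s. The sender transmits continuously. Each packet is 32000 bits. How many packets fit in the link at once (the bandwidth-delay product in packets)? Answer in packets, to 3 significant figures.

39300 packets

Propagation delay = 5400000 / 189000000 = 0.0285714 s.
BDP = R × t_prop = 44000000000 × 0.0285714 = 1257140000 bits.
In packets of 32000 bits: 39300 packets.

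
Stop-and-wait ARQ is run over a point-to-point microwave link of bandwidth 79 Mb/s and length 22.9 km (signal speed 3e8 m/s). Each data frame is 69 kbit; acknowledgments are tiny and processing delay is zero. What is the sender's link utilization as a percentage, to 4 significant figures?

85.12 %

t_tx = L/R = 69000/79000000 = 0.000873418 s.
t_prop = 22900/300000000 = 7.63333e-05 s; RTT = 0.000152667 s.
Cycle = t_tx + RTT = 0.00102608 s.
Utilization = t_tx / cycle = 0.000873418/0.00102608 = 85.12 %.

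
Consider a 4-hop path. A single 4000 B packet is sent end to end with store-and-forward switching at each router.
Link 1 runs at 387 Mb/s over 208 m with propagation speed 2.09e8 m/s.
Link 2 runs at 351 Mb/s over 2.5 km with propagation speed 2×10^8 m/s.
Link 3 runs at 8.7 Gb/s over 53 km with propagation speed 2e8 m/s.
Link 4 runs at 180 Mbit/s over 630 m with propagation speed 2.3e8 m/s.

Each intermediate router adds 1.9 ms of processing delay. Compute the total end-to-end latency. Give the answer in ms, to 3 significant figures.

L = 4000 × 8 = 32000 bits.
Transmission delays (L/R per hop): 0.0826873, 0.0911681, 0.00367816, 0.177778 ms; sum = 0.355311 ms.
Propagation delays (d/s per hop): 0.000995215, 0.0125, 0.265, 0.00273913 ms; sum = 0.281234 ms.
Processing at 3 router(s): 3 × 1.9 ms = 5.7 ms.
End-to-end = 6.34 ms.

6.34 ms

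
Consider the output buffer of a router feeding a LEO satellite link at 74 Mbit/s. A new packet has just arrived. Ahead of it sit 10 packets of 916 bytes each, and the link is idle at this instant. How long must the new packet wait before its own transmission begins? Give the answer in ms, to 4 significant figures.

0.9903 ms

Each queued packet: L/R = 7328/74000000 = 0.099027 ms.
10 queued → 0.99027 ms.
Queuing delay = 0.9903 ms.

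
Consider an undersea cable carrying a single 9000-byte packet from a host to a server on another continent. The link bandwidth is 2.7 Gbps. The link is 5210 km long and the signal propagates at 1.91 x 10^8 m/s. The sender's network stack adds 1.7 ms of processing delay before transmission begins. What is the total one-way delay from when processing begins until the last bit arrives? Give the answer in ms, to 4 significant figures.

29.00 ms

L = 9000 × 8 = 72000 bits.
Transmission delay = L/R = 72000 / 2700000000 = 0.0266667 ms.
Propagation delay = d/s = 5210000 m / 191000000 m/s = 27.2775 ms.
Plus processing delay 1.7 ms = 1.7 ms.
Total = 29.00 ms.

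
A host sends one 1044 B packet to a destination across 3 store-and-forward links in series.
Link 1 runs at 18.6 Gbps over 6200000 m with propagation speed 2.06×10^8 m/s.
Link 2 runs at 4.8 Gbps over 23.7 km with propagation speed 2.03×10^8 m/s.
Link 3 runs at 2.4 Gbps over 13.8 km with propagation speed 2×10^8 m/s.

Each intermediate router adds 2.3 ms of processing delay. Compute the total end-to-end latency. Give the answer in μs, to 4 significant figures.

34890 μs

L = 1044 × 8 = 8352 bits.
Transmission delays (L/R per hop): 0.449032, 1.74, 3.48 μs; sum = 5.66903 μs.
Propagation delays (d/s per hop): 30097.1, 116.749, 69 μs; sum = 30282.8 μs.
Processing at 2 router(s): 2 × 2.3 ms = 4600 μs.
End-to-end = 34890 μs.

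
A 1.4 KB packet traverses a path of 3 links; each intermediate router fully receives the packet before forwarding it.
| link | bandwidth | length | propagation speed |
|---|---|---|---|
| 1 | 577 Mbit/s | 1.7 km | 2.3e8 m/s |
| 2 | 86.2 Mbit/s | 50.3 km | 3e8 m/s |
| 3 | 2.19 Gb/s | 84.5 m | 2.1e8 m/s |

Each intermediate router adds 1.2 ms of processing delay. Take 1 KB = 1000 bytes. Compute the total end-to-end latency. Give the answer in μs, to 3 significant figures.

L = 11200 bits.
Transmission delays (L/R per hop): 19.4107, 129.93, 5.11416 μs; sum = 154.455 μs.
Propagation delays (d/s per hop): 7.3913, 167.667, 0.402381 μs; sum = 175.46 μs.
Processing at 2 router(s): 2 × 1.2 ms = 2400 μs.
End-to-end = 2730 μs.

2730 μs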